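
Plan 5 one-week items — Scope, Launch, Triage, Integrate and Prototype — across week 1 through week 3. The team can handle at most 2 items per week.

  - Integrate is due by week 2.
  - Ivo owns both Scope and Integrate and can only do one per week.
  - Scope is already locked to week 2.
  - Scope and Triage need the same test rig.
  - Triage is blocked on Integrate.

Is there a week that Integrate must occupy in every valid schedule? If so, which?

week 1

Integrate's window is week 1–week 2.
Scope is fixed at week 2, and Integrate can't share a week with Scope.
So Integrate must be week 1.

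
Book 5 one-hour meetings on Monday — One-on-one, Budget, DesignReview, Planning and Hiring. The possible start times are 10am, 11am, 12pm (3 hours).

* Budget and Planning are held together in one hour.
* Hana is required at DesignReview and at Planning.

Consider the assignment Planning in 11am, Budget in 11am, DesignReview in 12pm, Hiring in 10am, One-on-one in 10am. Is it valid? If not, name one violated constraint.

Yes

Budget and Planning are held together in one hour — holds.
Hana is required at DesignReview and at Planning — holds.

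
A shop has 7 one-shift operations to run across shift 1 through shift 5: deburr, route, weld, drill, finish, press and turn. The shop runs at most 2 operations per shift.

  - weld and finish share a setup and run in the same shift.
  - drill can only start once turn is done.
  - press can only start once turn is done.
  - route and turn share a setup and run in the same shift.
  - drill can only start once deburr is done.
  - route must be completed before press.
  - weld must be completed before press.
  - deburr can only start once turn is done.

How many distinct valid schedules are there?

34

Splitting on deburr: it can be shift 2 (6), shift 3 (14), shift 4 (14). Listing each branch's schedules as (route, weld, drill, finish, press, turn) by shift number:
deburr=shift 2: (1,3,4,3,4,1) (1,3,4,3,5,1) (1,3,5,3,4,1) (1,3,5,3,5,1) (1,4,3,4,5,1) (1,4,5,4,5,1) — 6.
deburr=shift 3: (1,2,4,2,3,1) (1,2,4,2,4,1) (1,2,4,2,5,1) (1,2,5,2,3,1) (1,2,5,2,4,1) (1,2,5,2,5,1) (1,4,5,4,5,1) (2,1,4,1,3,2) (2,1,4,1,4,2) (2,1,4,1,5,2) (2,1,5,1,3,2) (2,1,5,1,4,2) (2,1,5,1,5,2) (2,4,5,4,5,2) — 14.
deburr=shift 4: (1,2,5,2,3,1) (1,2,5,2,4,1) (1,2,5,2,5,1) (1,3,5,3,4,1) (1,3,5,3,5,1) (2,1,5,1,3,2) (2,1,5,1,4,2) (2,1,5,1,5,2) (2,3,5,3,4,2) (2,3,5,3,5,2) (3,1,5,1,4,3) (3,1,5,1,5,3) (3,2,5,2,4,3) (3,2,5,2,5,3) — 14.
Summing: 6 + 14 + 14 = 34.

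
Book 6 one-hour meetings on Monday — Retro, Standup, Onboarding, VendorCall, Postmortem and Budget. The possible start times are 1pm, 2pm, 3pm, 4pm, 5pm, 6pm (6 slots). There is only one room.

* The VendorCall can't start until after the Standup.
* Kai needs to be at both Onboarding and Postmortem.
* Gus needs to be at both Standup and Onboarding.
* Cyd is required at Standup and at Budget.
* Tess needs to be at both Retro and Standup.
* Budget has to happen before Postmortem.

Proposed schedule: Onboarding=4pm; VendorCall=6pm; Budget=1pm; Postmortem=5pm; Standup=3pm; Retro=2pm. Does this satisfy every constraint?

Yes, all constraints hold

Cyd is required at Standup and at Budget — holds.
Tess needs to be at both Retro and Standup — holds.
There is only one room — holds.
Kai needs to be at both Onboarding and Postmortem — holds.
Budget has to happen before Postmortem — holds.
Gus needs to be at both Standup and Onboarding — holds.
The VendorCall can't start until after the Standup — holds.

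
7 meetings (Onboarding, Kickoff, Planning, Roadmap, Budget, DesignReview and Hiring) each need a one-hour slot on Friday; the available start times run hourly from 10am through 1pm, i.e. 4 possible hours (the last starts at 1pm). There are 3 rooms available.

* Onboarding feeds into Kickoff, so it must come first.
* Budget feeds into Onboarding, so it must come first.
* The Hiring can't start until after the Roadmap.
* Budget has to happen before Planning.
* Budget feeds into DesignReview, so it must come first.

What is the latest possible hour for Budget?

11am

Downstream work caps Budget at 11am.
Budget at 11am is achievable: Budget in 11am; Kickoff in 1pm; Hiring in 11am; DesignReview in 12pm; Roadmap in 10am; Planning in 12pm; Onboarding in 12pm.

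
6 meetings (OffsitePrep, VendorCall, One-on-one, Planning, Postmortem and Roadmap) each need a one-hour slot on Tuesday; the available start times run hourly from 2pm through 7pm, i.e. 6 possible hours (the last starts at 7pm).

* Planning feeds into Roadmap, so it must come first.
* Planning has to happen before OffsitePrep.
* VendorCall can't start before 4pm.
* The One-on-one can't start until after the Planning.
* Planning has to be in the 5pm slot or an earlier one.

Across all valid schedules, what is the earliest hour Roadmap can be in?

3pm

Precedence pushes Roadmap to at least 3pm.
Roadmap at 3pm is achievable: One-on-one=3pm; Postmortem=2pm; Roadmap=3pm; Planning=2pm; VendorCall=4pm; OffsitePrep=3pm.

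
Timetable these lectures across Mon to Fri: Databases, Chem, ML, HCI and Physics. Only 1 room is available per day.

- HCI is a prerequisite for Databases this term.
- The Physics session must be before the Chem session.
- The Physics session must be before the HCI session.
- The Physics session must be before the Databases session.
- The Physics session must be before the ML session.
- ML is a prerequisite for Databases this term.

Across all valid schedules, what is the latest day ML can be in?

Precedence pushes ML to at least Tue; downstream work caps ML at Thu.
ML at Thu is achievable: Databases=Fri; Chem=Wed; ML=Thu; Physics=Mon; HCI=Tue.

Thu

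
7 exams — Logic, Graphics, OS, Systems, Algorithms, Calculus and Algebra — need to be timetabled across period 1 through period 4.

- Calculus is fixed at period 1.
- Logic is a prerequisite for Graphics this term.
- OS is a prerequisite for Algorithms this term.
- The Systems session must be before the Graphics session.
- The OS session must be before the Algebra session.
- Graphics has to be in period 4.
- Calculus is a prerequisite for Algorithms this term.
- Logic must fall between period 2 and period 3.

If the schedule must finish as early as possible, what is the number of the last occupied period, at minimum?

The precedence chain requires at least 2 distinct periods.
Graphics can't be placed before period 4, so the schedule must run through at least period 4.
4 works (last occupied period: period 4): for example Systems -> period 1; Algorithms -> period 2; Logic -> period 2; Calculus -> period 1; OS -> period 1; Graphics -> period 4; Algebra -> period 2.

4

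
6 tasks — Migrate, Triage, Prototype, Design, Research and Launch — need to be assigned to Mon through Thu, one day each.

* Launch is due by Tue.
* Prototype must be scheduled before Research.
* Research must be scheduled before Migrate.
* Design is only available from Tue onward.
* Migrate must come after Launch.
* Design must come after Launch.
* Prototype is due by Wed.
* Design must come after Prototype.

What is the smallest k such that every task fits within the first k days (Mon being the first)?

The precedence chain requires at least 3 distinct days.
3 works (last occupied day: Wed): for example Research=Tue; Launch=Mon; Triage=Mon; Design=Tue; Prototype=Mon; Migrate=Wed.

3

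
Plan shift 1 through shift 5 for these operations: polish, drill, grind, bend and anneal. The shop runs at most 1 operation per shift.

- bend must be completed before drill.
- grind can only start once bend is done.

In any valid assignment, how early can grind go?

Precedence pushes grind to at least shift 2.
grind at shift 2 is achievable: polish -> shift 4, drill -> shift 3, grind -> shift 2, anneal -> shift 5, bend -> shift 1.

shift 2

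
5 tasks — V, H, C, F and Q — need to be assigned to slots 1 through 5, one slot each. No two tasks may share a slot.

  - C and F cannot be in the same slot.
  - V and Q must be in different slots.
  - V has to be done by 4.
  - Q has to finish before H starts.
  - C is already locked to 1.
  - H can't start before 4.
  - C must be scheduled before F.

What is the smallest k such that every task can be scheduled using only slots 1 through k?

5 slots

The precedence chain requires at least 2 distinct slots.
With at most 1 per slot and 5 tasks, at least 5 slots are needed.
H can't be placed before 4, so the schedule must run through at least slot 4.
5 works (last occupied slot: 5): for example Q in 3; H in 4; F in 5; V in 2; C in 1.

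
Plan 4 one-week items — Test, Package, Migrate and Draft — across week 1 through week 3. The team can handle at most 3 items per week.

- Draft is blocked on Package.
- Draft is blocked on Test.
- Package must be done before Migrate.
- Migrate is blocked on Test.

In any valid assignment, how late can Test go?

Downstream work caps Test at week 2.
Test at week 2 is achievable: Test in week 2, Draft in week 3, Package in week 1, Migrate in week 3.

week 2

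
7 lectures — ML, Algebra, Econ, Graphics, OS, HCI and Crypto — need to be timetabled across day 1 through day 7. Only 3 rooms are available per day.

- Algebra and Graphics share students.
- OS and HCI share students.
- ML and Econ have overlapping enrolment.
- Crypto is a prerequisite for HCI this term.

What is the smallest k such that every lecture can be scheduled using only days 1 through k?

3

The precedence chain requires at least 2 distinct days.
With at most 3 per day and 7 lectures, at least 3 days are needed.
3 works (last occupied day: day 3): for example ML -> day 1; HCI -> day 2; Crypto -> day 1; Algebra -> day 1; Graphics -> day 2; OS -> day 3; Econ -> day 2.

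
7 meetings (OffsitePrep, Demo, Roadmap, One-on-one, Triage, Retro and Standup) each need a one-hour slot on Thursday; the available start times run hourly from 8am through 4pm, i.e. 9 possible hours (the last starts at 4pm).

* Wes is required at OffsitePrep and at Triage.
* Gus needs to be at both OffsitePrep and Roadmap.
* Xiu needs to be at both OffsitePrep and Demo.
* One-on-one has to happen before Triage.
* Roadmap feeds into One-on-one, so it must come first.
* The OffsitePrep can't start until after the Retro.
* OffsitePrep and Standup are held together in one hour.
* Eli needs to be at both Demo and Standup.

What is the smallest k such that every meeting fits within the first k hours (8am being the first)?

The precedence chain requires at least 3 distinct hours.
3 works (last occupied hour: 10am): for example OffsitePrep=9am; Standup=9am; Demo=8am; Triage=10am; Retro=8am; Roadmap=8am; One-on-one=9am.

3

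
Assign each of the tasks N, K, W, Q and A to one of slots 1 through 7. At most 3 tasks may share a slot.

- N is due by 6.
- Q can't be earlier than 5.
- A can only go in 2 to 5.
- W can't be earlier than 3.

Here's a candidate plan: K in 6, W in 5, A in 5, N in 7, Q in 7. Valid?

Q can't be earlier than 5 — holds.
W can't be earlier than 3 — holds.
At most 3 tasks may share a slot — holds.
N is due by 6 — violated.
A can only go in 2 to 5 — holds.

Invalid. N is due by 6.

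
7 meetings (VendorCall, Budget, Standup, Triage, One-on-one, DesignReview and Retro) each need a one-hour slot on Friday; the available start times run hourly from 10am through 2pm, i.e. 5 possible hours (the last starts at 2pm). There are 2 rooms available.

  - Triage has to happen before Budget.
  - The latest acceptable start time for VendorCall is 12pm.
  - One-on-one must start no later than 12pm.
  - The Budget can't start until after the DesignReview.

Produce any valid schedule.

Triage=11am; Retro=1pm; Standup=12pm; VendorCall=10am; Budget=12pm; One-on-one=10am; DesignReview=11am

Checking: Triage(11am) before Budget(12pm); DesignReview(11am) before Budget(12pm); VendorCall=10am in [10am,12pm]; One-on-one=10am in [10am,12pm]; max 2 per hour (cap 2).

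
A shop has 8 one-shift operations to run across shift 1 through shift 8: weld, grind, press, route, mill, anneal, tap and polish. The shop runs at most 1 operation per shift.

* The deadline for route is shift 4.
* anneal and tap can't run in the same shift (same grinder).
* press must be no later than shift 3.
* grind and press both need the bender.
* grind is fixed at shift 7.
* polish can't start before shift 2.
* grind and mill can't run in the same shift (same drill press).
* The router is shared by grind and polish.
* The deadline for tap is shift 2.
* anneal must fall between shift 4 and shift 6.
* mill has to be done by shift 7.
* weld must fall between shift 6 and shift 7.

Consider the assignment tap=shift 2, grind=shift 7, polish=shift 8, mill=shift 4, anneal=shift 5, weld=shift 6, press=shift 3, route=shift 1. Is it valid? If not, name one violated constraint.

Yes, all constraints hold

anneal must fall between shift 4 and shift 6 — holds.
The shop runs at most 1 operation per shift — holds.
grind and press both need the bender — holds.
The deadline for route is shift 4 — holds.
anneal and tap can't run in the same shift (same grinder) — holds.
grind is fixed at shift 7 — holds.
grind and mill can't run in the same shift (same drill press) — holds.
mill has to be done by shift 7 — holds.
The router is shared by grind and polish — holds.
polish can't start before shift 2 — holds.
press must be no later than shift 3 — holds.
weld must fall between shift 6 and shift 7 — holds.
The deadline for tap is shift 2 — holds.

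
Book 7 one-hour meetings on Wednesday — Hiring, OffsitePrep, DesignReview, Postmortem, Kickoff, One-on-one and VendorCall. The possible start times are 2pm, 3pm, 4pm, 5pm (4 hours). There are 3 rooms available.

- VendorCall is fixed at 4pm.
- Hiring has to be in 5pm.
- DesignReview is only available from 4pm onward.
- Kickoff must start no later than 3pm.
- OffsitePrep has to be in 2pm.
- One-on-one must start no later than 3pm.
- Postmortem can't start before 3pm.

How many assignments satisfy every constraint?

Splitting on DesignReview: it can be 4pm (12), 5pm (12). Listing each branch's schedules as (Hiring, OffsitePrep, Postmortem, Kickoff, One-on-one, VendorCall):
DesignReview=4pm: (5pm,2pm,3pm,2pm,2pm,4pm) (5pm,2pm,3pm,2pm,3pm,4pm) (5pm,2pm,3pm,3pm,2pm,4pm) (5pm,2pm,3pm,3pm,3pm,4pm) (5pm,2pm,4pm,2pm,2pm,4pm) (5pm,2pm,4pm,2pm,3pm,4pm) (5pm,2pm,4pm,3pm,2pm,4pm) (5pm,2pm,4pm,3pm,3pm,4pm) (5pm,2pm,5pm,2pm,2pm,4pm) (5pm,2pm,5pm,2pm,3pm,4pm) (5pm,2pm,5pm,3pm,2pm,4pm) (5pm,2pm,5pm,3pm,3pm,4pm) — 12.
DesignReview=5pm: (5pm,2pm,3pm,2pm,2pm,4pm) (5pm,2pm,3pm,2pm,3pm,4pm) (5pm,2pm,3pm,3pm,2pm,4pm) (5pm,2pm,3pm,3pm,3pm,4pm) (5pm,2pm,4pm,2pm,2pm,4pm) (5pm,2pm,4pm,2pm,3pm,4pm) (5pm,2pm,4pm,3pm,2pm,4pm) (5pm,2pm,4pm,3pm,3pm,4pm) (5pm,2pm,5pm,2pm,2pm,4pm) (5pm,2pm,5pm,2pm,3pm,4pm) (5pm,2pm,5pm,3pm,2pm,4pm) (5pm,2pm,5pm,3pm,3pm,4pm) — 12.
Summing: 12 + 12 = 24.

24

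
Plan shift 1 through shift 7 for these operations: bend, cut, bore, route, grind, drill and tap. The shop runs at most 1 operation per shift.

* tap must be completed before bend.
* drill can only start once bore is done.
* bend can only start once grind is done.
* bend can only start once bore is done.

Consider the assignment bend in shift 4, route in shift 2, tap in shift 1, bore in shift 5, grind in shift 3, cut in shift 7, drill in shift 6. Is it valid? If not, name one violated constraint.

bend can only start once grind is done — holds.
The shop runs at most 1 operation per shift — holds.
bend can only start once bore is done — violated.
drill can only start once bore is done — holds.
tap must be completed before bend — holds.

No. bend can only start once bore is done is not satisfied.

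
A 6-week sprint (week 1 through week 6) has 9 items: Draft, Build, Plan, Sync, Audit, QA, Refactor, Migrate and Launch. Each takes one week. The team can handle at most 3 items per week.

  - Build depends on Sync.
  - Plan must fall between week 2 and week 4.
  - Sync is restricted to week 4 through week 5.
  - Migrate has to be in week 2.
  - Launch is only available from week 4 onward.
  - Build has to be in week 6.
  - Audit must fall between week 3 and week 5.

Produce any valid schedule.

Migrate -> week 2; QA -> week 1; Launch -> week 4; Draft -> week 1; Sync -> week 4; Build -> week 6; Audit -> week 3; Plan -> week 2; Refactor -> week 1

Checking: Sync(week 4) before Build(week 6); Audit=week 3 in [week 3,week 5]; Build=week 6 in [week 6,week 6]; Plan=week 2 in [week 2,week 4]; Migrate=week 2 in [week 2,week 2]; Launch=week 4 in [week 4,week 6]; Sync=week 4 in [week 4,week 5]; max 3 per week (cap 3).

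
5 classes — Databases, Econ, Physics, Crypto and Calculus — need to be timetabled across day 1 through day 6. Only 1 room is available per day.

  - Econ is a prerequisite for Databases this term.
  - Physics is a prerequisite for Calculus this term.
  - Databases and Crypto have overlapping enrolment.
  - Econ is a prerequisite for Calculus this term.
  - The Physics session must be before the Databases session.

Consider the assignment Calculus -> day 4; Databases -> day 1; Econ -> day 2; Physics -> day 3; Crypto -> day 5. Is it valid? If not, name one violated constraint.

No. The Physics session must be before the Databases session is not satisfied.

Physics is a prerequisite for Calculus this term — holds.
Databases and Crypto have overlapping enrolment — holds.
The Physics session must be before the Databases session — violated.
Econ is a prerequisite for Calculus this term — holds.
Econ is a prerequisite for Databases this term — violated.
Only 1 room is available per day — holds.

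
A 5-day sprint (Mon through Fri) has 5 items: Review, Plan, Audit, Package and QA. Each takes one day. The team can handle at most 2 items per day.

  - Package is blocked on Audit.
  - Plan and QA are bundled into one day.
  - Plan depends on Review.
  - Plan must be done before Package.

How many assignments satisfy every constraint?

25

Splitting on Review: it can be Mon (14), Tue (8), Wed (3). Listing each branch's schedules as (Plan, Audit, Package, QA):
Review=Mon: (Tue,Mon,Wed,Tue) (Tue,Mon,Thu,Tue) (Tue,Mon,Fri,Tue) (Tue,Wed,Thu,Tue) (Tue,Wed,Fri,Tue) (Tue,Thu,Fri,Tue) (Wed,Mon,Thu,Wed) (Wed,Mon,Fri,Wed) (Wed,Tue,Thu,Wed) (Wed,Tue,Fri,Wed) (Wed,Thu,Fri,Wed) (Thu,Mon,Fri,Thu) (Thu,Tue,Fri,Thu) (Thu,Wed,Fri,Thu) — 14.
Review=Tue: (Wed,Mon,Thu,Wed) (Wed,Mon,Fri,Wed) (Wed,Tue,Thu,Wed) (Wed,Tue,Fri,Wed) (Wed,Thu,Fri,Wed) (Thu,Mon,Fri,Thu) (Thu,Tue,Fri,Thu) (Thu,Wed,Fri,Thu) — 8.
Review=Wed: (Thu,Mon,Fri,Thu) (Thu,Tue,Fri,Thu) (Thu,Wed,Fri,Thu) — 3.
Summing: 14 + 8 + 3 = 25.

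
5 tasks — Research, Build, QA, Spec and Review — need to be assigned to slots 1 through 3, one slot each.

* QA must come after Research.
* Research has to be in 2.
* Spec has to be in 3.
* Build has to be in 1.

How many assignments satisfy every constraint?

3

Enumerating: QA=3, Research=2, Spec=3, Review=1, Build=1 | Build=1; Research=2; Review=2; Spec=3; QA=3 | Build in 1, Spec in 3, Review in 3, Research in 2, QA in 3.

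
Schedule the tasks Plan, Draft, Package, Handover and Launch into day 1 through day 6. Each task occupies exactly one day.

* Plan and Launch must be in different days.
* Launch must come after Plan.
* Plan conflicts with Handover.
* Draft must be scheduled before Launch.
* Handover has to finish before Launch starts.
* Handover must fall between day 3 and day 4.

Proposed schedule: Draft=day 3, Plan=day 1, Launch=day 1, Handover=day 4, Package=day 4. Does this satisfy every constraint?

Invalid. Plan and Launch must be in different days.

Plan conflicts with Handover — holds.
Handover must fall between day 3 and day 4 — holds.
Handover has to finish before Launch starts — violated.
Launch must come after Plan — violated.
Plan and Launch must be in different days — violated.
Draft must be scheduled before Launch — violated.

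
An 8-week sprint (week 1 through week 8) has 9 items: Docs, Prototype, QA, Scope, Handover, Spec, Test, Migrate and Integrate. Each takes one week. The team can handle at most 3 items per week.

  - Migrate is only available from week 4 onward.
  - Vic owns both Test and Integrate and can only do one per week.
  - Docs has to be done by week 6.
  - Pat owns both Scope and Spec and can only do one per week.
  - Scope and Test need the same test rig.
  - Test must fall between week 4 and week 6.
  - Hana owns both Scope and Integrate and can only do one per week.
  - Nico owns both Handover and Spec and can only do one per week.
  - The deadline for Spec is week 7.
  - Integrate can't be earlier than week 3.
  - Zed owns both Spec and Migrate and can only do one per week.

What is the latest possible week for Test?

week 6

Test is available from week 4; Test's own window allows nothing later than week 6.
Test at week 6 is achievable: Test in week 6; Migrate in week 4; Docs in week 1; Prototype in week 1; QA in week 2; Scope in week 2; Integrate in week 3; Spec in week 1; Handover in week 2.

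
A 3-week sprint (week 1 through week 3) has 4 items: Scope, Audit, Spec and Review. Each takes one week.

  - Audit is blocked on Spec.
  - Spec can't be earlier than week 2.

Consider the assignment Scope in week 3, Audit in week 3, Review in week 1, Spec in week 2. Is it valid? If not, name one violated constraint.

Yes, all constraints hold

Spec can't be earlier than week 2 — holds.
Audit is blocked on Spec — holds.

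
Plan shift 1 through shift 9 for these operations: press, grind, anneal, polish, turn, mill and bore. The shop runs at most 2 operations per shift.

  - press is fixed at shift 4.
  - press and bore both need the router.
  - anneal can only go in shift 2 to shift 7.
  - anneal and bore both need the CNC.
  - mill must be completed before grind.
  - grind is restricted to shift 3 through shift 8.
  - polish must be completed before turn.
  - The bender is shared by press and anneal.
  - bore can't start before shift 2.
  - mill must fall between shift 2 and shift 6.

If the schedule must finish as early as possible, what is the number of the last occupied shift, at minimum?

The precedence chain requires at least 2 distinct shifts.
With at most 2 per shift and 7 operations, at least 4 shifts are needed.
press can't be placed before shift 4, so the schedule must run through at least shift 4.
4 works (last occupied shift: shift 4): for example polish in shift 1; grind in shift 3; anneal in shift 2; bore in shift 3; turn in shift 4; press in shift 4; mill in shift 2.

4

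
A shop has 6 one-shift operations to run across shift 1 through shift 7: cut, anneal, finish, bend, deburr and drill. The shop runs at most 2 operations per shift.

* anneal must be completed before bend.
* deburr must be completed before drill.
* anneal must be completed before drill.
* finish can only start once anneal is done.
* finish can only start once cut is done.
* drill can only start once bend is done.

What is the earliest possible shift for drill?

Precedence pushes drill to at least shift 3.
drill at shift 3 is achievable: finish=shift 3, cut=shift 1, anneal=shift 1, deburr=shift 2, bend=shift 2, drill=shift 3.

shift 3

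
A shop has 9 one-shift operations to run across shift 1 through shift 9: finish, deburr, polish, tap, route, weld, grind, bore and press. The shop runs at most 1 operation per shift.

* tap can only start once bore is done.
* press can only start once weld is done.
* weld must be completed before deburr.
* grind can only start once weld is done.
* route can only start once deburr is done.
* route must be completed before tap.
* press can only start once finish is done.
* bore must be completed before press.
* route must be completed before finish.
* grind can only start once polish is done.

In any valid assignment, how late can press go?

Precedence pushes press to at least shift 5.
press at shift 9 is achievable: finish in shift 4; weld in shift 1; route in shift 3; press in shift 9; tap in shift 6; bore in shift 5; grind in shift 8; polish in shift 7; deburr in shift 2.

shift 9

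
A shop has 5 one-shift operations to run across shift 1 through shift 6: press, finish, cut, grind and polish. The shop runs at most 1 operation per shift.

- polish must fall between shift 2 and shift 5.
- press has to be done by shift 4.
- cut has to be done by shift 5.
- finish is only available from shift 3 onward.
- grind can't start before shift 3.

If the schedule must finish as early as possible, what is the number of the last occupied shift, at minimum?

shift 5

With at most 1 per shift and 5 operations, at least 5 shifts are needed.
finish can't be placed before shift 3, so the schedule must run through at least shift 3.
5 works (last occupied shift: shift 5): for example grind=shift 4, finish=shift 3, cut=shift 5, press=shift 1, polish=shift 2.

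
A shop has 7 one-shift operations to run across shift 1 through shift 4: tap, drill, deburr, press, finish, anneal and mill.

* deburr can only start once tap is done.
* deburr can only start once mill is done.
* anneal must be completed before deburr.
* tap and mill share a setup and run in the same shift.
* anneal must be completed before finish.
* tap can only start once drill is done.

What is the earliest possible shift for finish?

Precedence pushes finish to at least shift 2.
finish at shift 2 is achievable: press in shift 1, tap in shift 2, finish in shift 2, drill in shift 1, deburr in shift 3, anneal in shift 1, mill in shift 2.

shift 2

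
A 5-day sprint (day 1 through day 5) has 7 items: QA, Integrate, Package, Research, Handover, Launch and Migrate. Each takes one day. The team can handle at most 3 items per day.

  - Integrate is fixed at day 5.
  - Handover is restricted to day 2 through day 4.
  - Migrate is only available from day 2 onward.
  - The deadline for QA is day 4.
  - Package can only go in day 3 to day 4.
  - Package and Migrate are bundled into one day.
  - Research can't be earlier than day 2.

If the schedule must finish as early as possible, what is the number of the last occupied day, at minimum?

5

With at most 3 per day and 7 work items, at least 3 days are needed.
Integrate can't be placed before day 5, so the schedule must run through at least day 5.
5 works (last occupied day: day 5): for example Integrate in day 5, QA in day 1, Migrate in day 3, Package in day 3, Handover in day 2, Research in day 2, Launch in day 1.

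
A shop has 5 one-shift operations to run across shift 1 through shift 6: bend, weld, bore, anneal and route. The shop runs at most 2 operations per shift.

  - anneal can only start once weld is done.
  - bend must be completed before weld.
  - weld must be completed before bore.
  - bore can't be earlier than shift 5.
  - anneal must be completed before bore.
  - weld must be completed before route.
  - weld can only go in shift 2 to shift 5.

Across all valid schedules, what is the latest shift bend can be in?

shift 3

Downstream work caps bend at shift 3.
bend at shift 3 is achievable: anneal -> shift 5, weld -> shift 4, bend -> shift 3, bore -> shift 6, route -> shift 5.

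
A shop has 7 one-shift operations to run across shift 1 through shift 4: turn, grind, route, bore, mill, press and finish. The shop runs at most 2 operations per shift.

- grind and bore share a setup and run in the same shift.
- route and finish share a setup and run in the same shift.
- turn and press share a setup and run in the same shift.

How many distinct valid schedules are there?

24

Splitting on turn: it can be shift 1 (6), shift 2 (6), shift 3 (6), shift 4 (6). Listing each branch's schedules as (grind, route, bore, mill, press, finish) by shift number:
turn=shift 1: (2,3,2,4,1,3) (2,4,2,3,1,4) (3,2,3,4,1,2) (3,4,3,2,1,4) (4,2,4,3,1,2) (4,3,4,2,1,3) — 6.
turn=shift 2: (1,3,1,4,2,3) (1,4,1,3,2,4) (3,1,3,4,2,1) (3,4,3,1,2,4) (4,1,4,3,2,1) (4,3,4,1,2,3) — 6.
turn=shift 3: (1,2,1,4,3,2) (1,4,1,2,3,4) (2,1,2,4,3,1) (2,4,2,1,3,4) (4,1,4,2,3,1) (4,2,4,1,3,2) — 6.
turn=shift 4: (1,2,1,3,4,2) (1,3,1,2,4,3) (2,1,2,3,4,1) (2,3,2,1,4,3) (3,1,3,2,4,1) (3,2,3,1,4,2) — 6.
Summing: 6 + 6 + 6 + 6 = 24.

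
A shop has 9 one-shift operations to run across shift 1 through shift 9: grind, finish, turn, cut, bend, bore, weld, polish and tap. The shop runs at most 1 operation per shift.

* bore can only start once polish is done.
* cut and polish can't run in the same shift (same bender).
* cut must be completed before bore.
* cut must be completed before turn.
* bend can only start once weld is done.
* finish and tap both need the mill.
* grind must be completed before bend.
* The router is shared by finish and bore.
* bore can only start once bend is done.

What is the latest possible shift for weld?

shift 7

Downstream work caps weld at shift 7.
weld at shift 7 is achievable: turn -> shift 3, weld -> shift 7, bore -> shift 9, tap -> shift 6, cut -> shift 1, polish -> shift 4, bend -> shift 8, finish -> shift 5, grind -> shift 2.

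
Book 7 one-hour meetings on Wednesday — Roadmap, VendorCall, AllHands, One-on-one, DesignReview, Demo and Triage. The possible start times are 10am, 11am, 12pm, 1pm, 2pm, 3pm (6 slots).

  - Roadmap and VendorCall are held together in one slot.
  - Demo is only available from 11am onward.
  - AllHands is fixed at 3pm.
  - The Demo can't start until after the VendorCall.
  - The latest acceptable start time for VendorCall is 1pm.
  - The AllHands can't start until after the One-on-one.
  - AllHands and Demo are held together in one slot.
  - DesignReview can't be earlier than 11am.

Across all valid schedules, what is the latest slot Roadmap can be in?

1pm

Roadmap must be in the same slot as VendorCall, which can't be after 1pm, so Roadmap is at most 1pm.
Roadmap at 1pm is achievable: AllHands -> 3pm, Demo -> 3pm, VendorCall -> 1pm, Triage -> 10am, DesignReview -> 11am, One-on-one -> 10am, Roadmap -> 1pm.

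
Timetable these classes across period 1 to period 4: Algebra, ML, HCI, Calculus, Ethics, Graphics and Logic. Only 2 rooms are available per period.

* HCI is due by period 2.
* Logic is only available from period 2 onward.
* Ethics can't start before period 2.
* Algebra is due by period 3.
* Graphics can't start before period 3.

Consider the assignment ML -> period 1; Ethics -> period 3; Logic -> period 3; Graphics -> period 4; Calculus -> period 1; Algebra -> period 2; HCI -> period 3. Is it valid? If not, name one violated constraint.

No — it violates: HCI is due by period 2

Graphics can't start before period 3 — holds.
Ethics can't start before period 2 — holds.
HCI is due by period 2 — violated.
Only 2 rooms are available per period — violated.
Logic is only available from period 2 onward — holds.
Algebra is due by period 3 — holds.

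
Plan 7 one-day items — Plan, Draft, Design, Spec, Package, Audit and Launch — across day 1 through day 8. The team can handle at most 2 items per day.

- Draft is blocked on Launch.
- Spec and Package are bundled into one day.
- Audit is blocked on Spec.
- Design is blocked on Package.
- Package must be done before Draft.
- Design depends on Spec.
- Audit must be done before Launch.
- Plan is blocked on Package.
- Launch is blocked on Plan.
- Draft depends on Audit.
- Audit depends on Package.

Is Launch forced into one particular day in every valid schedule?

No

Launch can be day 3 (e.g. Plan=day 2, Package=day 1, Audit=day 2, Launch=day 3, Draft=day 4, Design=day 3, Spec=day 1) or day 4 (e.g. Draft=day 5, Audit=day 2, Launch=day 4, Spec=day 1, Design=day 3, Plan=day 2, Package=day 1).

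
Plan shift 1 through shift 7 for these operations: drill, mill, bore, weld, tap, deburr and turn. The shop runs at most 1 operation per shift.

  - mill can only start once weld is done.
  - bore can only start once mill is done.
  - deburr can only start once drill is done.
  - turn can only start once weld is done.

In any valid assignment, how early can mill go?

Precedence pushes mill to at least shift 2; downstream work caps mill at shift 6.
mill at shift 2 is achievable: mill=shift 2; deburr=shift 5; bore=shift 4; tap=shift 7; turn=shift 6; drill=shift 3; weld=shift 1.

shift 2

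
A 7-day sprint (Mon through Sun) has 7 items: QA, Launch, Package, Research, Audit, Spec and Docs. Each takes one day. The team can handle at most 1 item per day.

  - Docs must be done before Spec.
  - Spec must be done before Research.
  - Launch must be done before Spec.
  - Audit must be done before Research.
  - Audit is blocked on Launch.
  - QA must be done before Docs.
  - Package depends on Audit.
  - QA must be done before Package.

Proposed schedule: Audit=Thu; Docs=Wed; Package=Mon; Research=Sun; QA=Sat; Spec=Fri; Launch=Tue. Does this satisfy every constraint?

QA must be done before Package — violated.
Docs must be done before Spec — holds.
Spec must be done before Research — holds.
QA must be done before Docs — violated.
Package depends on Audit — violated.
The team can handle at most 1 item per day — holds.
Audit must be done before Research — holds.
Audit is blocked on Launch — holds.
Launch must be done before Spec — holds.

No — it violates: QA must be done before Package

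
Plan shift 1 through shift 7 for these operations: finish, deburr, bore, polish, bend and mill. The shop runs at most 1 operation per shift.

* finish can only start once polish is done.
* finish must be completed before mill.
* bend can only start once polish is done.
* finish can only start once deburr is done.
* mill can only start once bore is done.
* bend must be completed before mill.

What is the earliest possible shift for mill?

Precedence pushes mill to at least shift 3.
mill at shift 6 is achievable: deburr=shift 2, polish=shift 1, bore=shift 5, finish=shift 3, bend=shift 4, mill=shift 6.
Nothing earlier works — the capacity limit rule out every shift before shift 6.

shift 6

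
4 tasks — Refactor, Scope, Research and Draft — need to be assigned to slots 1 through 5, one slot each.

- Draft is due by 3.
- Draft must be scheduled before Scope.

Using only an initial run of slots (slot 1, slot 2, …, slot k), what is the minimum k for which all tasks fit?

The precedence chain requires at least 2 distinct slots.
2 works (last occupied slot: 2): for example Research -> 1, Refactor -> 1, Scope -> 2, Draft -> 1.

2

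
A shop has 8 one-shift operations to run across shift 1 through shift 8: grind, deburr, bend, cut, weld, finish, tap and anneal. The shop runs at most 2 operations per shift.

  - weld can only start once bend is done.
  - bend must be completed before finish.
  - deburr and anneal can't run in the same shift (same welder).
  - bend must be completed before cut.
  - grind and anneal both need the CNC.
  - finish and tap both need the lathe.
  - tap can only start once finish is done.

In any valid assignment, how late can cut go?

shift 8

Precedence pushes cut to at least shift 2.
cut at shift 8 is achievable: bend=shift 1; tap=shift 3; deburr=shift 3; grind=shift 1; cut=shift 8; finish=shift 2; weld=shift 2; anneal=shift 4.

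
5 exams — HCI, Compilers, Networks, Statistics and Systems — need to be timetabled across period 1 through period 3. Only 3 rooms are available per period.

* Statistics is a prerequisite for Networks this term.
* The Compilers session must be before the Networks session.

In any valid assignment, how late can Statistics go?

period 2

Downstream work caps Statistics at period 2.
Statistics at period 2 is achievable: Compilers -> period 1, Networks -> period 3, Statistics -> period 2, Systems -> period 1, HCI -> period 1.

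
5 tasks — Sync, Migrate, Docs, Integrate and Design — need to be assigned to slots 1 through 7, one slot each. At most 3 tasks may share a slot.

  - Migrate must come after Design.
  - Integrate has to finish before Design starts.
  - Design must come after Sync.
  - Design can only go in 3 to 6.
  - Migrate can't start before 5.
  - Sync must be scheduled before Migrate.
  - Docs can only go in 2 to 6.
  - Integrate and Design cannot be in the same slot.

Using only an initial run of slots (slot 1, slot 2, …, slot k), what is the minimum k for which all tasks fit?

5 slots

The precedence chain requires at least 3 distinct slots.
With at most 3 per slot and 5 tasks, at least 2 slots are needed.
Migrate can't be placed before 5, so the schedule must run through at least slot 5.
5 works (last occupied slot: 5): for example Docs=2; Migrate=5; Design=3; Integrate=1; Sync=1.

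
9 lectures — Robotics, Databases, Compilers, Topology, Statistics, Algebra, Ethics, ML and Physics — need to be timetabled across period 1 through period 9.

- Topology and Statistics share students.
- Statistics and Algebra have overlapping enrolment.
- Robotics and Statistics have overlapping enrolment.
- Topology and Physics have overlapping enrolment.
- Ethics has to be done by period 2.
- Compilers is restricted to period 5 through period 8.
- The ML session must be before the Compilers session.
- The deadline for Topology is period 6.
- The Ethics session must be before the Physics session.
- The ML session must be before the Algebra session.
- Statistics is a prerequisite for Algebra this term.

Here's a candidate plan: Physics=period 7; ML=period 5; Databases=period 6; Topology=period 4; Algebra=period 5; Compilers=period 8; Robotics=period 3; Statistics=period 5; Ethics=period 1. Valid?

The Ethics session must be before the Physics session — holds.
Statistics is a prerequisite for Algebra this term — violated.
Topology and Statistics share students — holds.
Statistics and Algebra have overlapping enrolment — violated.
The ML session must be before the Compilers session — holds.
The ML session must be before the Algebra session — violated.
Robotics and Statistics have overlapping enrolment — holds.
Topology and Physics have overlapping enrolment — holds.
The deadline for Topology is period 6 — holds.
Compilers is restricted to period 5 through period 8 — holds.
Ethics has to be done by period 2 — holds.

Invalid. Statistics and Algebra have overlapping enrolment.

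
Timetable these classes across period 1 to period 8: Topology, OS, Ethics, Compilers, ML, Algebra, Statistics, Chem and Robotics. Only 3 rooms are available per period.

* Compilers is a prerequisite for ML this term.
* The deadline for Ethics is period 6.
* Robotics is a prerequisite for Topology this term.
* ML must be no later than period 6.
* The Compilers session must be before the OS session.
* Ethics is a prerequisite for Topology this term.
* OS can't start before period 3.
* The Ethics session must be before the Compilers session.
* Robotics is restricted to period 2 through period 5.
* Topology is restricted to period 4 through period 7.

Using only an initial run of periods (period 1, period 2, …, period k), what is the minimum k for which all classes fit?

4

The precedence chain requires at least 3 distinct periods.
With at most 3 per period and 9 classes, at least 3 periods are needed.
Topology can't be placed before period 4, so the schedule must run through at least period 4.
4 works (last occupied period: period 4): for example ML in period 3; Topology in period 4; Compilers in period 2; OS in period 3; Statistics in period 1; Ethics in period 1; Robotics in period 2; Algebra in period 1; Chem in period 2.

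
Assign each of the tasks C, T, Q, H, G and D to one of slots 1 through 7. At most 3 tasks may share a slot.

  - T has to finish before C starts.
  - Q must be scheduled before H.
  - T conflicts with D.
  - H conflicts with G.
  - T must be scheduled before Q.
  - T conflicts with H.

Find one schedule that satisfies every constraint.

Q -> 2, D -> 2, T -> 1, G -> 1, H -> 3, C -> 2

Checking: T(1) before Q(2); Q(2) before H(3); T(1) before C(2); T(1) != D(2); T(1) != H(3); H(3) != G(1); max 3 per slot (cap 3).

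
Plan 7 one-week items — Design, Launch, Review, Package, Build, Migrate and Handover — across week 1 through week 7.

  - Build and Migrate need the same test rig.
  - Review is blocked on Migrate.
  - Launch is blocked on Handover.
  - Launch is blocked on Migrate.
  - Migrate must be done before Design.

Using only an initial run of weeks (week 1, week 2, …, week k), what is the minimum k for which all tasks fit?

2 weeks

The precedence chain requires at least 2 distinct weeks.
2 works (last occupied week: week 2): for example Package=week 1; Launch=week 2; Migrate=week 1; Handover=week 1; Build=week 2; Review=week 2; Design=week 2.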